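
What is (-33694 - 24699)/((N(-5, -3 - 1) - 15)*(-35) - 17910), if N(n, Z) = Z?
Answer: 58393/17245 ≈ 3.3861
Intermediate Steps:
(-33694 - 24699)/((N(-5, -3 - 1) - 15)*(-35) - 17910) = (-33694 - 24699)/(((-3 - 1) - 15)*(-35) - 17910) = -58393/((-4 - 15)*(-35) - 17910) = -58393/(-19*(-35) - 17910) = -58393/(665 - 17910) = -58393/(-17245) = -58393*(-1/17245) = 58393/17245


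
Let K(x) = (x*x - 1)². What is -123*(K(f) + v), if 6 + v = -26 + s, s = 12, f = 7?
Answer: -280932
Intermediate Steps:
K(x) = (-1 + x²)² (K(x) = (x² - 1)² = (-1 + x²)²)
v = -20 (v = -6 + (-26 + 12) = -6 - 14 = -20)
-123*(K(f) + v) = -123*((-1 + 7²)² - 20) = -123*((-1 + 49)² - 20) = -123*(48² - 20) = -123*(2304 - 20) = -123*2284 = -280932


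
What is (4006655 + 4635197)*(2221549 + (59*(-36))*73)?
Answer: 17858361232444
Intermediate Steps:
(4006655 + 4635197)*(2221549 + (59*(-36))*73) = 8641852*(2221549 - 2124*73) = 8641852*(2221549 - 155052) = 8641852*2066497 = 17858361232444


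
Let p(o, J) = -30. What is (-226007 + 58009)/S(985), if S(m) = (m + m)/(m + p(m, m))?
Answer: -16043809/197 ≈ -81441.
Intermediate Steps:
S(m) = 2*m/(-30 + m) (S(m) = (m + m)/(m - 30) = (2*m)/(-30 + m) = 2*m/(-30 + m))
(-226007 + 58009)/S(985) = (-226007 + 58009)/((2*985/(-30 + 985))) = -167998/(2*985/955) = -167998/(2*985*(1/955)) = -167998/394/191 = -167998*191/394 = -16043809/197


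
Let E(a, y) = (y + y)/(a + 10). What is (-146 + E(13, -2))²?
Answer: 11303044/529 ≈ 21367.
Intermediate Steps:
E(a, y) = 2*y/(10 + a) (E(a, y) = (2*y)/(10 + a) = 2*y/(10 + a))
(-146 + E(13, -2))² = (-146 + 2*(-2)/(10 + 13))² = (-146 + 2*(-2)/23)² = (-146 + 2*(-2)*(1/23))² = (-146 - 4/23)² = (-3362/23)² = 11303044/529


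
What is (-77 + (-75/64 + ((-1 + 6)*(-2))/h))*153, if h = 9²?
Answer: -6900011/576 ≈ -11979.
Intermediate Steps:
h = 81
(-77 + (-75/64 + ((-1 + 6)*(-2))/h))*153 = (-77 + (-75/64 + ((-1 + 6)*(-2))/81))*153 = (-77 + (-75*1/64 + (5*(-2))*(1/81)))*153 = (-77 + (-75/64 - 10*1/81))*153 = (-77 + (-75/64 - 10/81))*153 = (-77 - 6715/5184)*153 = -405883/5184*153 = -6900011/576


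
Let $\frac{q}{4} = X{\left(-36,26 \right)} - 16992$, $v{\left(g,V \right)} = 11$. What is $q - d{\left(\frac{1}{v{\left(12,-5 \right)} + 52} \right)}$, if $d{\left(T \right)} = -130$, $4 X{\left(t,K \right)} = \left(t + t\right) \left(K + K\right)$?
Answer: $-71582$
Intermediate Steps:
$X{\left(t,K \right)} = K t$ ($X{\left(t,K \right)} = \frac{\left(t + t\right) \left(K + K\right)}{4} = \frac{2 t 2 K}{4} = \frac{4 K t}{4} = K t$)
$q = -71712$ ($q = 4 \left(26 \left(-36\right) - 16992\right) = 4 \left(-936 - 16992\right) = 4 \left(-17928\right) = -71712$)
$q - d{\left(\frac{1}{v{\left(12,-5 \right)} + 52} \right)} = -71712 - -130 = -71712 + 130 = -71582$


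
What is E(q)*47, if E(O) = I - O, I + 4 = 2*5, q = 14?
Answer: -376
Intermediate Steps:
I = 6 (I = -4 + 2*5 = -4 + 10 = 6)
E(O) = 6 - O
E(q)*47 = (6 - 1*14)*47 = (6 - 14)*47 = -8*47 = -376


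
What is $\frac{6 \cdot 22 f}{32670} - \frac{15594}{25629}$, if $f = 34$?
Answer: $- \frac{1992086}{4228785} \approx -0.47108$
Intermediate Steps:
$\frac{6 \cdot 22 f}{32670} - \frac{15594}{25629} = \frac{6 \cdot 22 \cdot 34}{32670} - \frac{15594}{25629} = 132 \cdot 34 \cdot \frac{1}{32670} - \frac{5198}{8543} = 4488 \cdot \frac{1}{32670} - \frac{5198}{8543} = \frac{68}{495} - \frac{5198}{8543} = - \frac{1992086}{4228785}$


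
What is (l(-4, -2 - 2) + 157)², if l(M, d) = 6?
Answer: 26569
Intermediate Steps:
(l(-4, -2 - 2) + 157)² = (6 + 157)² = 163² = 26569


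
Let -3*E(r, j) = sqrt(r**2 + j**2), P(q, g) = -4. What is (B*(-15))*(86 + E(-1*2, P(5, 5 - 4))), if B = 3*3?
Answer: -11610 + 90*sqrt(5) ≈ -11409.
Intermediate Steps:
B = 9
E(r, j) = -sqrt(j**2 + r**2)/3 (E(r, j) = -sqrt(r**2 + j**2)/3 = -sqrt(j**2 + r**2)/3)
(B*(-15))*(86 + E(-1*2, P(5, 5 - 4))) = (9*(-15))*(86 - sqrt((-4)**2 + (-1*2)**2)/3) = -135*(86 - sqrt(16 + (-2)**2)/3) = -135*(86 - sqrt(16 + 4)/3) = -135*(86 - 2*sqrt(5)/3) = -11610 + 90*sqrt(5)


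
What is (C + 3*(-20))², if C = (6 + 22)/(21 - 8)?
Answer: 565504/169 ≈ 3346.2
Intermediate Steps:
C = 28/13 ≈ 2.1538
(C + 3*(-20))² = (28/13 + 3*(-20))² = (28/13 - 60)² = (-752/13)² = 565504/169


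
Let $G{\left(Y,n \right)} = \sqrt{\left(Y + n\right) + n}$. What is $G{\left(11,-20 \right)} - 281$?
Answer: $-281 + i \sqrt{29} \approx -281.0 + 5.3852 i$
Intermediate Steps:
$G{\left(Y,n \right)} = \sqrt{Y + 2 n}$
$G{\left(11,-20 \right)} - 281 = \sqrt{11 + 2 \left(-20\right)} - 281 = \sqrt{11 - 40} - 281 = \sqrt{-29} - 281 = i \sqrt{29} - 281 = -281 + i \sqrt{29}$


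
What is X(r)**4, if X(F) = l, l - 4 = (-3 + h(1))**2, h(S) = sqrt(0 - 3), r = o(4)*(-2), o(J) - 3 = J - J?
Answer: -43136 + 1920*I*sqrt(3) ≈ -43136.0 + 3325.5*I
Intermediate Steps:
o(J) = 3 (o(J) = 3 + (J - J) = 3 + 0 = 3)
r = -6 (r = 3*(-2) = -6)
h(S) = I*sqrt(3) (h(S) = sqrt(-3) = I*sqrt(3))
l = 4 + (-3 + I*sqrt(3))**2 ≈ 10.0 - 10.392*I
X(F) = 10 - 6*I*sqrt(3)
X(r)**4 = (10 - 6*I*sqrt(3))**4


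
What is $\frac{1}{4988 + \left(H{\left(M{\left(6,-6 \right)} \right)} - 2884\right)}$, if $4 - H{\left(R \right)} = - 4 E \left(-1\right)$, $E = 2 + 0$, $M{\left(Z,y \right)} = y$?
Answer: $\frac{1}{2100} \approx 0.00047619$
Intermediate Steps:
$E = 2$
$H{\left(R \right)} = -4$ ($H{\left(R \right)} = 4 - \left(-4\right) 2 \left(-1\right) = 4 - \left(-8\right) \left(-1\right) = 4 - 8 = -4$)
$\frac{1}{4988 + \left(H{\left(M{\left(6,-6 \right)} \right)} - 2884\right)} = \frac{1}{4988 - 2888} = \frac{1}{2100}$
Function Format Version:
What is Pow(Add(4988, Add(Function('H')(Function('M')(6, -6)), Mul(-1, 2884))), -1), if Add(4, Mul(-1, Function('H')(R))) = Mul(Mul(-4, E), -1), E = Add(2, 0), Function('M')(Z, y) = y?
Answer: Rational(1, 2100) ≈ 0.00047619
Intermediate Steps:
E = 2
Function('H')(R) = -4 (Function('H')(R) = Add(4, Mul(-1, Mul(Mul(-4, 2), -1))) = Add(4, Mul(-1, Mul(-8, -1))) = Add(4, Mul(-1, 8)) = Add(4, -8) = -4)
Pow(Add(4988, Add(Function('H')(Function('M')(6, -6)), Mul(-1, 2884))), -1) = Pow(Add(4988, Add(-4, Mul(-1, 2884))), -1) = Pow(Add(4988, Add(-4, -2884)), -1) = Pow(Add(4988, -2888), -1) = Pow(2100, -1) = Rational(1, 2100)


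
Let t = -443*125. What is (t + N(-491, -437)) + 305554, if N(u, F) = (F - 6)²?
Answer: 446428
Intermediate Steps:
t = -55375
N(u, F) = (-6 + F)²
(t + N(-491, -437)) + 305554 = (-55375 + (-6 - 437)²) + 305554 = (-55375 + (-443)²) + 305554 = (-55375 + 196249) + 305554 = 140874 + 305554 = 446428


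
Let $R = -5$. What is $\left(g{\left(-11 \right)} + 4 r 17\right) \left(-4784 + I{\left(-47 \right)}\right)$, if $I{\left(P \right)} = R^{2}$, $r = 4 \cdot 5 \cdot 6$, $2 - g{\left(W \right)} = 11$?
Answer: $-38790609$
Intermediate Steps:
$g{\left(W \right)} = -9$ ($g{\left(W \right)} = 2 - 11 = -9$)
$r = 120$ ($r = 4 \cdot 30 = 120$)
$I{\left(P \right)} = 25$ ($I{\left(P \right)} = \left(-5\right)^{2} = 25$)
$\left(g{\left(-11 \right)} + 4 r 17\right) \left(-4784 + I{\left(-47 \right)}\right) = \left(-9 + 4 \cdot 120 \cdot 17\right) \left(-4784 + 25\right) = \left(-9 + 480 \cdot 17\right) \left(-4759\right) = \left(-9 + 8160\right) \left(-4759\right) = 8151 \left(-4759\right) = -38790609$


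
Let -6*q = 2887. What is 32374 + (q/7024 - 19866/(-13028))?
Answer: 4443952526209/137263008 ≈ 32375.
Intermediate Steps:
q = -2887/6 (q = -1/6*2887 = -2887/6 ≈ -481.17)
32374 + (q/7024 - 19866/(-13028)) = 32374 + (-2887/6/7024 - 19866/(-13028)) = 32374 + (-2887/6*1/7024 - 19866*(-1/13028)) = 32374 + (-2887/42144 + 9933/6514) = 32374 + 199905217/137263008 = 4443952526209/137263008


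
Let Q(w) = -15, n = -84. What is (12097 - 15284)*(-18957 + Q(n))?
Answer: 60463764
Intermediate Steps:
(12097 - 15284)*(-18957 + Q(n)) = (12097 - 15284)*(-18957 - 15) = -3187*(-18972) = 60463764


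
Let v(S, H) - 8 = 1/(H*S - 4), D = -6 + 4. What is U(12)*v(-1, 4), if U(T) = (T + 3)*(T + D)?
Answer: 4725/4 ≈ 1181.3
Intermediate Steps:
D = -2
v(S, H) = 8 + 1/(-4 + H*S) (v(S, H) = 8 + 1/(H*S - 4) = 8 + 1/(-4 + H*S))
U(T) = (-2 + T)*(3 + T) (U(T) = (T + 3)*(T - 2) = (3 + T)*(-2 + T) = (-2 + T)*(3 + T))
U(12)*v(-1, 4) = (-6 + 12 + 12²)*((-31 + 8*4*(-1))/(-4 + 4*(-1))) = (-6 + 12 + 144)*((-31 - 32)/(-4 - 4)) = 150*(-63/(-8)) = 150*(-⅛*(-63)) = 150*(63/8) = 4725/4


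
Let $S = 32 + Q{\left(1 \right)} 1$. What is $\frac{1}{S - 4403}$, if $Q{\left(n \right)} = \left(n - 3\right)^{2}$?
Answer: $- \frac{1}{4367} \approx -0.00022899$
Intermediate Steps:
$Q{\left(n \right)} = \left(-3 + n\right)^{2}$
$S = 36$ ($S = 32 + \left(-3 + 1\right)^{2} \cdot 1 = 32 + \left(-2\right)^{2} \cdot 1 = 32 + 4 \cdot 1 = 32 + 4 = 36$)
$\frac{1}{S - 4403} = \frac{1}{36 - 4403} = \frac{1}{-4367} = - \frac{1}{4367}$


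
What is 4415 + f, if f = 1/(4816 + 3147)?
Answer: 35156646/7963 ≈ 4415.0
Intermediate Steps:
f = 1/7963 ≈ 0.00012558
4415 + f = 4415 + 1/7963 = 35156646/7963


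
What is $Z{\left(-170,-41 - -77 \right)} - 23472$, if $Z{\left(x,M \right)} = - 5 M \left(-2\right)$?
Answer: $-23112$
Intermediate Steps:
$Z{\left(x,M \right)} = 10 M$
$Z{\left(-170,-41 - -77 \right)} - 23472 = 10 \left(-41 - -77\right) - 23472 = 10 \left(-41 + 77\right) - 23472 = 10 \cdot 36 - 23472 = 360 - 23472 = -23112$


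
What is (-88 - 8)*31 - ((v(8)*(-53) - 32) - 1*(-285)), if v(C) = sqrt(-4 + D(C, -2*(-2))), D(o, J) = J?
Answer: -3229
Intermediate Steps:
v(C) = 0 (v(C) = sqrt(-4 - 2*(-2)) = sqrt(-4 + 4) = sqrt(0) = 0)
(-88 - 8)*31 - ((v(8)*(-53) - 32) - 1*(-285)) = (-88 - 8)*31 - ((0*(-53) - 32) - 1*(-285)) = -96*31 - ((0 - 32) + 285) = -2976 - (-32 + 285) = -2976 - 1*253 = -2976 - 253 = -3229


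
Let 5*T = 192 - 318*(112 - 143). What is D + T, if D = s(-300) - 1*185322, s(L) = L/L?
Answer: -183311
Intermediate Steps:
s(L) = 1
T = 2010 (T = (192 - 318*(112 - 143))/5 = (192 - 318*(-31))/5 = (192 + 9858)/5 = (⅕)*10050 = 2010)
D = -185321 (D = 1 - 1*185322 = 1 - 185322 = -185321)
D + T = -185321 + 2010 = -183311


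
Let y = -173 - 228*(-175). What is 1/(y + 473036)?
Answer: 1/512763 ≈ 1.9502e-6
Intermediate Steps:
y = 39727 (y = -173 + 39900 = 39727)
1/(y + 473036) = 1/(39727 + 473036) = 1/512763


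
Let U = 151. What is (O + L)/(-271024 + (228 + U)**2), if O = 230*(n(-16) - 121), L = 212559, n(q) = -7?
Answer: -183119/127383 ≈ -1.4375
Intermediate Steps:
O = -29440 (O = 230*(-7 - 121) = 230*(-128) = -29440)
(O + L)/(-271024 + (228 + U)**2) = (-29440 + 212559)/(-271024 + (228 + 151)**2) = 183119/(-271024 + 379**2) = 183119/(-271024 + 143641) = 183119/(-127383) = 183119*(-1/127383) = -183119/127383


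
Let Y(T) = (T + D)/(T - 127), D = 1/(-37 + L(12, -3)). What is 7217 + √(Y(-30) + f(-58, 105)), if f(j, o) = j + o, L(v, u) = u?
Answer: 7217 + 3*√51698530/3140 ≈ 7223.9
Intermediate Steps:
D = -1/40 (D = 1/(-37 - 3) = 1/(-40) = -1/40 ≈ -0.025000)
Y(T) = (-1/40 + T)/(-127 + T) (Y(T) = (T - 1/40)/(T - 127) = (-1/40 + T)/(-127 + T))
7217 + √(Y(-30) + f(-58, 105)) = 7217 + √((-1/40 - 30)/(-127 - 30) + (-58 + 105)) = 7217 + √(-1201/40/(-157) + 47) = 7217 + √(-1/157*(-1201/40) + 47) = 7217 + √(1201/6280 + 47) = 7217 + √(296361/6280) = 7217 + 3*√51698530/3140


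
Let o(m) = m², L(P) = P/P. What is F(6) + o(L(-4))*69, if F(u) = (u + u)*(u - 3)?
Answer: 105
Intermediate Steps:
F(u) = 2*u*(-3 + u) (F(u) = (2*u)*(-3 + u) = 2*u*(-3 + u))
L(P) = 1
F(6) + o(L(-4))*69 = 2*6*(-3 + 6) + 1²*69 = 2*6*3 + 1*69 = 36 + 69 = 105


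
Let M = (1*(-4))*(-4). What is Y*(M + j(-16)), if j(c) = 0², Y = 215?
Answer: 3440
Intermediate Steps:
M = 16 (M = -4*(-4) = 16)
j(c) = 0
Y*(M + j(-16)) = 215*(16 + 0) = 215*16 = 3440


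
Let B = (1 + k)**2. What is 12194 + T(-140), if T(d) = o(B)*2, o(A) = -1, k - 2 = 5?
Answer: 12192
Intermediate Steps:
k = 7 (k = 2 + 5 = 7)
B = 64 (B = (1 + 7)**2 = 8**2 = 64)
T(d) = -2 (T(d) = -1*2 = -2)
12194 + T(-140) = 12194 - 2 = 12192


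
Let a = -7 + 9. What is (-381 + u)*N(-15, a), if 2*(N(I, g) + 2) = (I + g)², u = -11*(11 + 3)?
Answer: -88275/2 ≈ -44138.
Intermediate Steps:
u = -154 (u = -11*14 = -154)
a = 2
N(I, g) = -2 + (I + g)²/2
(-381 + u)*N(-15, a) = (-381 - 154)*(-2 + (-15 + 2)²/2) = -535*(-2 + (½)*(-13)²) = -535*(-2 + (½)*169) = -535*(-2 + 169/2) = -535*165/2 = -88275/2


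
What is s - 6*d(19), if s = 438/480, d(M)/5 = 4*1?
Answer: -9527/80 ≈ -119.09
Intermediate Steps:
d(M) = 20 (d(M) = 5*(4*1) = 5*4 = 20)
s = 73/80 (s = 438*(1/480) = 73/80 ≈ 0.91250)
s - 6*d(19) = 73/80 - 6*20 = 73/80 - 120 = -9527/80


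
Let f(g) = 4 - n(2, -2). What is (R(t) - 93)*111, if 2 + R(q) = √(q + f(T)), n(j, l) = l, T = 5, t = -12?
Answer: -10545 + 111*I*√6 ≈ -10545.0 + 271.89*I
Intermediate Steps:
f(g) = 6 (f(g) = 4 - 1*(-2) = 4 + 2 = 6)
R(q) = -2 + √(6 + q) (R(q) = -2 + √(q + 6) = -2 + √(6 + q))
(R(t) - 93)*111 = ((-2 + √(6 - 12)) - 93)*111 = ((-2 + √(-6)) - 93)*111 = ((-2 + I*√6) - 93)*111 = (-95 + I*√6)*111 = -10545 + 111*I*√6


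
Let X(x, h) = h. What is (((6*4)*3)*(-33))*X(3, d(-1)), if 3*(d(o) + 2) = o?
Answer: 5544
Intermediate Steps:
d(o) = -2 + o/3
(((6*4)*3)*(-33))*X(3, d(-1)) = (((6*4)*3)*(-33))*(-2 + (1/3)*(-1)) = ((24*3)*(-33))*(-2 - 1/3) = (72*(-33))*(-7/3) = -2376*(-7/3) = 5544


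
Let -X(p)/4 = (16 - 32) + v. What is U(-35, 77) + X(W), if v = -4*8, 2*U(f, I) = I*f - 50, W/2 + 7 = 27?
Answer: -2361/2 ≈ -1180.5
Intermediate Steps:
W = 40 (W = -14 + 2*27 = -14 + 54 = 40)
U(f, I) = -25 + I*f/2 (U(f, I) = (I*f - 50)/2 = (-50 + I*f)/2 = -25 + I*f/2)
v = -32
X(p) = 192 (X(p) = -4*((16 - 32) - 32) = -4*(-16 - 32) = -4*(-48) = 192)
U(-35, 77) + X(W) = (-25 + (½)*77*(-35)) + 192 = (-25 - 2695/2) + 192 = -2745/2 + 192 = -2361/2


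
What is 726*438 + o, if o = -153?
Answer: 317835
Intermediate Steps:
726*438 + o = 726*438 - 153 = 317988 - 153 = 317835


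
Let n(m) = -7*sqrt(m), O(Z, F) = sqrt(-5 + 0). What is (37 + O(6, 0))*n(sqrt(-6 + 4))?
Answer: 7*2**(1/4)*sqrt(I)*(-37 - I*sqrt(5)) ≈ -204.63 - 230.95*I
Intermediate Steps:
O(Z, F) = I*sqrt(5) (O(Z, F) = sqrt(-5) = I*sqrt(5))
(37 + O(6, 0))*n(sqrt(-6 + 4)) = (37 + I*sqrt(5))*(-7*(-6 + 4)**(1/4)) = (37 + I*sqrt(5))*(-7*(-2)**(1/4)) = (37 + I*sqrt(5))*(-7*2**(1/4)*sqrt(I)) = -7*2**(1/4)*sqrt(I)*(37 + I*sqrt(5))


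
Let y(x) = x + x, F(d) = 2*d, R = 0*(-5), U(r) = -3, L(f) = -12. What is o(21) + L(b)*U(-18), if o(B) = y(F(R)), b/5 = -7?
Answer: 36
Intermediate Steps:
b = -35 (b = 5*(-7) = -35)
R = 0
y(x) = 2*x
o(B) = 0 (o(B) = 2*(2*0) = 2*0 = 0)
o(21) + L(b)*U(-18) = 0 - 12*(-3) = 0 + 36 = 36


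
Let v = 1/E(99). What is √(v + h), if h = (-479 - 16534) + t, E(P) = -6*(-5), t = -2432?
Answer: I*√17500470/30 ≈ 139.45*I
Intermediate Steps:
E(P) = 30
h = -19445 (h = (-479 - 16534) - 2432 = -17013 - 2432 = -19445)
v = 1/30 ≈ 0.033333
√(v + h) = √(1/30 - 19445) = √(-583349/30) = I*√17500470/30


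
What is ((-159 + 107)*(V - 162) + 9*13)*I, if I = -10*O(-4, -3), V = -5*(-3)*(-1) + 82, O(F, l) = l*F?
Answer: -606840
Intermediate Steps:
O(F, l) = F*l
V = 67 (V = 15*(-1) + 82 = -15 + 82 = 67)
I = -120 (I = -(-40)*(-3) = -10*12 = -120)
((-159 + 107)*(V - 162) + 9*13)*I = ((-159 + 107)*(67 - 162) + 9*13)*(-120) = (-52*(-95) + 117)*(-120) = (4940 + 117)*(-120) = 5057*(-120) = -606840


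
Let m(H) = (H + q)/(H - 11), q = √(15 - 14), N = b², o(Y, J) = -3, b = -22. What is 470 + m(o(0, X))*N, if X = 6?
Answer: 3774/7 ≈ 539.14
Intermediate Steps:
N = 484 (N = (-22)² = 484)
q = 1 (q = √1 = 1)
m(H) = (1 + H)/(-11 + H) (m(H) = (H + 1)/(H - 11) = (1 + H)/(-11 + H))
470 + m(o(0, X))*N = 470 + ((1 - 3)/(-11 - 3))*484 = 470 + (-2/(-14))*484 = 470 - 1/14*(-2)*484 = 470 + (⅐)*484 = 470 + 484/7 = 3774/7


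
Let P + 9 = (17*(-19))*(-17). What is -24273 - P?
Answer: -29755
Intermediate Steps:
P = 5482 (P = -9 + (17*(-19))*(-17) = -9 - 323*(-17) = -9 + 5491 = 5482)
-24273 - P = -24273 - 1*5482 = -24273 - 5482 = -29755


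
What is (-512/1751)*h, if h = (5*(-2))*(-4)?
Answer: -20480/1751 ≈ -11.696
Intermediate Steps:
h = 40 (h = -10*(-4) = 40)
(-512/1751)*h = -512/1751*40 = -20480/1751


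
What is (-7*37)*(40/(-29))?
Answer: 10360/29 ≈ 357.24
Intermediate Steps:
(-7*37)*(40/(-29)) = -10360*(-1)/29 = -259*(-40/29) = 10360/29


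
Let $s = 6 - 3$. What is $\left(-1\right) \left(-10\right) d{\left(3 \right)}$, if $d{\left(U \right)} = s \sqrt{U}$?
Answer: $30 \sqrt{3} \approx 51.962$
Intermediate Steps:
$s = 3$ ($s = 6 - 3 = 3$)
$d{\left(U \right)} = 3 \sqrt{U}$
$\left(-1\right) \left(-10\right) d{\left(3 \right)} = \left(-1\right) \left(-10\right) 3 \sqrt{3} = 10 \cdot 3 \sqrt{3} = 30 \sqrt{3}$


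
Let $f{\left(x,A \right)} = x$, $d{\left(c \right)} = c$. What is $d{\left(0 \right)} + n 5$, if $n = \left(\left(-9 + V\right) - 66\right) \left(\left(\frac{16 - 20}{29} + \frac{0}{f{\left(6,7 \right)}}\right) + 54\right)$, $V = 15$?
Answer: $- \frac{468600}{29} \approx -16159.0$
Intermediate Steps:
$n = - \frac{93720}{29}$ ($n = \left(\left(-9 + 15\right) - 66\right) \left(\left(\frac{16 - 20}{29} + \frac{0}{6}\right) + 54\right) = \left(6 - 66\right) \left(\left(\left(16 - 20\right) \frac{1}{29} + 0 \cdot \frac{1}{6}\right) + 54\right) = - 60 \left(\left(\left(-4\right) \frac{1}{29} + 0\right) + 54\right) = - 60 \left(\left(- \frac{4}{29} + 0\right) + 54\right) = - 60 \left(- \frac{4}{29} + 54\right) = \left(-60\right) \frac{1562}{29} = - \frac{93720}{29} \approx -3231.7$)
$d{\left(0 \right)} + n 5 = 0 - \frac{468600}{29} = - \frac{468600}{29}$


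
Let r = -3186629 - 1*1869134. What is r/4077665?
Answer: -5055763/4077665 ≈ -1.2399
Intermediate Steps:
r = -5055763 (r = -3186629 - 1869134 = -5055763)
r/4077665 = -5055763/4077665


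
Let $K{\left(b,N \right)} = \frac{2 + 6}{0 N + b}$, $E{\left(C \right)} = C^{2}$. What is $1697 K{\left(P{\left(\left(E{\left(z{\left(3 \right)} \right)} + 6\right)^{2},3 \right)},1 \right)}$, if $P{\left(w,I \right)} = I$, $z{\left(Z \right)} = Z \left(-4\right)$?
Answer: $\frac{13576}{3} \approx 4525.3$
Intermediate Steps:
$z{\left(Z \right)} = - 4 Z$
$K{\left(b,N \right)} = \frac{8}{b}$ ($K{\left(b,N \right)} = \frac{8}{0 + b} = \frac{8}{b}$)
$1697 K{\left(P{\left(\left(E{\left(z{\left(3 \right)} \right)} + 6\right)^{2},3 \right)},1 \right)} = 1697 \cdot \frac{8}{3} = \frac{13576}{3}$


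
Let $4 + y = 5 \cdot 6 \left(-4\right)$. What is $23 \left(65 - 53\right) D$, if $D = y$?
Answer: $-34224$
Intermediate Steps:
$y = -124$ ($y = -4 + 5 \cdot 6 \left(-4\right) = -4 + 30 \left(-4\right) = -4 - 120 = -124$)
$D = -124$
$23 \left(65 - 53\right) D = 23 \left(65 - 53\right) \left(-124\right) = 23 \cdot 12 \left(-124\right) = 276 \left(-124\right) = -34224$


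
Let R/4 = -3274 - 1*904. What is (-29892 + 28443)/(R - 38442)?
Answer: 63/2398 ≈ 0.026272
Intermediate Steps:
R = -16712 (R = 4*(-3274 - 1*904) = 4*(-3274 - 904) = 4*(-4178) = -16712)
(-29892 + 28443)/(R - 38442) = (-29892 + 28443)/(-16712 - 38442) = -1449/(-55154) = -1449*(-1/55154) = 63/2398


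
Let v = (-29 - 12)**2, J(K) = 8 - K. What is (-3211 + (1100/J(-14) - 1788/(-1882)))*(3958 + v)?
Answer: -16768169873/941 ≈ -1.7820e+7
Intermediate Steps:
v = 1681 (v = (-41)**2 = 1681)
(-3211 + (1100/J(-14) - 1788/(-1882)))*(3958 + v) = (-3211 + (1100/(8 - 1*(-14)) - 1788/(-1882)))*(3958 + 1681) = (-3211 + (1100/(8 + 14) - 1788*(-1/1882)))*5639 = (-3211 + (1100/22 + 894/941))*5639 = (-3211 + (1100*(1/22) + 894/941))*5639 = (-3211 + (50 + 894/941))*5639 = (-3211 + 47944/941)*5639 = -2973607/941*5639 = -16768169873/941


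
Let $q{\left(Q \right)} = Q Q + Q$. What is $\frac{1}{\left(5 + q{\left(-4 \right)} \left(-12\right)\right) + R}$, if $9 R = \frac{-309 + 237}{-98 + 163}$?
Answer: $- \frac{65}{9043} \approx -0.0071879$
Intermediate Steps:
$q{\left(Q \right)} = Q + Q^{2}$ ($q{\left(Q \right)} = Q^{2} + Q = Q + Q^{2}$)
$R = - \frac{8}{65}$ ($R = \frac{\left(-309 + 237\right) \frac{1}{-98 + 163}}{9} = \frac{\left(-72\right) \frac{1}{65}}{9} = \frac{1}{9} \left(- \frac{72}{65}\right) = - \frac{8}{65} \approx -0.12308$)
$\frac{1}{\left(5 + q{\left(-4 \right)} \left(-12\right)\right) + R} = \frac{1}{\left(5 + - 4 \left(1 - 4\right) \left(-12\right)\right) - \frac{8}{65}} = \frac{1}{\left(5 + \left(-4\right) \left(-3\right) \left(-12\right)\right) - \frac{8}{65}} = \frac{1}{\left(5 + 12 \left(-12\right)\right) - \frac{8}{65}} = \frac{1}{\left(5 - 144\right) - \frac{8}{65}} = \frac{1}{-139 - \frac{8}{65}} = \frac{1}{- \frac{9043}{65}} = - \frac{65}{9043}$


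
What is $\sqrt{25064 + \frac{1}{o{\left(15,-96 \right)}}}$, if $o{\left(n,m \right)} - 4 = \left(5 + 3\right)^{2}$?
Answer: $\frac{\sqrt{28974001}}{34} \approx 158.32$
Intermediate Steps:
$o{\left(n,m \right)} = 68$ ($o{\left(n,m \right)} = 4 + \left(5 + 3\right)^{2} = 4 + 8^{2} = 4 + 64 = 68$)
$\sqrt{25064 + \frac{1}{o{\left(15,-96 \right)}}} = \sqrt{25064 + \frac{1}{68}} = \sqrt{\frac{1704353}{68}} = \frac{\sqrt{28974001}}{34}$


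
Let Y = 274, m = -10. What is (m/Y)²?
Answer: 25/18769 ≈ 0.0013320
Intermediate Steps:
(m/Y)² = (-10/274)² = (-10*1/274)² = (-5/137)² = 25/18769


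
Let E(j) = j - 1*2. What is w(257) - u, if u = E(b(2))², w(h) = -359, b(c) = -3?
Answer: -384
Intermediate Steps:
E(j) = -2 + j (E(j) = j - 2 = -2 + j)
u = 25 (u = (-2 - 3)² = (-5)² = 25)
w(257) - u = -359 - 1*25 = -359 - 25 = -384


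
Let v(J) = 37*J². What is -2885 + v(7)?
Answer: -1072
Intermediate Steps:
-2885 + v(7) = -2885 + 37*7² = -2885 + 37*49 = -2885 + 1813 = -1072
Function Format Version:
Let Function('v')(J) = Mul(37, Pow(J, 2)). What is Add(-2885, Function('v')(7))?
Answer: -1072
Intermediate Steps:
Add(-2885, Function('v')(7)) = Add(-2885, Mul(37, Pow(7, 2))) = Add(-2885, Mul(37, 49)) = Add(-2885, 1813) = -1072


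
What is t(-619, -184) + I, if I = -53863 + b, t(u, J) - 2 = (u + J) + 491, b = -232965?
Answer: -287138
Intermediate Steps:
t(u, J) = 493 + J + u (t(u, J) = 2 + ((u + J) + 491) = 2 + ((J + u) + 491) = 2 + (491 + J + u) = 493 + J + u)
I = -286828 (I = -53863 - 232965 = -286828)
t(-619, -184) + I = (493 - 184 - 619) - 286828 = -310 - 286828 = -287138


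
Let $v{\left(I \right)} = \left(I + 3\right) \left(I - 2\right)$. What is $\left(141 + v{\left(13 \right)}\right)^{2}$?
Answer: $100489$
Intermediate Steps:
$v{\left(I \right)} = \left(-2 + I\right) \left(3 + I\right)$ ($v{\left(I \right)} = \left(3 + I\right) \left(-2 + I\right) = \left(-2 + I\right) \left(3 + I\right)$)
$\left(141 + v{\left(13 \right)}\right)^{2} = \left(141 + \left(-6 + 13 + 13^{2}\right)\right)^{2} = \left(141 + \left(-6 + 13 + 169\right)\right)^{2} = \left(141 + 176\right)^{2} = 317^{2} = 100489$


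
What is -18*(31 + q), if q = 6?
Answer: -666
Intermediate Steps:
-18*(31 + q) = -18*(31 + 6) = -18*37 = -666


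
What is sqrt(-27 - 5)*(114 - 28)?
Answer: 344*I*sqrt(2) ≈ 486.49*I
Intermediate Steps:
sqrt(-27 - 5)*(114 - 28) = sqrt(-32)*86 = (4*I*sqrt(2))*86 = 344*I*sqrt(2)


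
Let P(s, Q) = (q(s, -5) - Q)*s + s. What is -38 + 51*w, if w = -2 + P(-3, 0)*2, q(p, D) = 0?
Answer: -446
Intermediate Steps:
P(s, Q) = s - Q*s (P(s, Q) = (0 - Q)*s + s = (-Q)*s + s = -Q*s + s = s - Q*s)
w = -8 (w = -2 - 3*(1 - 1*0)*2 = -2 - 3*(1 + 0)*2 = -2 - 3*1*2 = -2 - 3*2 = -2 - 6 = -8)
-38 + 51*w = -38 + 51*(-8) = -38 - 408 = -446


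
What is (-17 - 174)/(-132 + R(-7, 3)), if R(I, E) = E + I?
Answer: 191/136 ≈ 1.4044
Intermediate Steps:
(-17 - 174)/(-132 + R(-7, 3)) = (-17 - 174)/(-132 + (3 - 7)) = -191/(-132 - 4) = -191/(-136) = -191*(-1/136) = 191/136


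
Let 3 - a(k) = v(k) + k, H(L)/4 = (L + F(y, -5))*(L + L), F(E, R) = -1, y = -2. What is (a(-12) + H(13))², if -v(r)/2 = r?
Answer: 1535121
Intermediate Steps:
v(r) = -2*r
H(L) = 8*L*(-1 + L) (H(L) = 4*((L - 1)*(L + L)) = 4*((-1 + L)*(2*L)) = 4*(2*L*(-1 + L)) = 8*L*(-1 + L))
a(k) = 3 + k (a(k) = 3 - (-2*k + k) = 3 - (-1)*k = 3 + k)
(a(-12) + H(13))² = ((3 - 12) + 8*13*(-1 + 13))² = (-9 + 8*13*12)² = (-9 + 1248)² = 1239² = 1535121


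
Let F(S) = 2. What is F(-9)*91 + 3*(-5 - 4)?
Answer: 155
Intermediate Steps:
F(-9)*91 + 3*(-5 - 4) = 2*91 + 3*(-5 - 4) = 182 + 3*(-9) = 182 - 27 = 155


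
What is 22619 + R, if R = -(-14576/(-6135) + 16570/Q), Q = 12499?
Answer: 1734171952561/76681365 ≈ 22615.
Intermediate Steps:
R = -283842374/76681365 (R = -(-14576/(-6135) + 16570/12499) = -(-14576*(-1/6135) + 16570*(1/12499)) = -(14576/6135 + 16570/12499) = -1*283842374/76681365 = -283842374/76681365 ≈ -3.7016)
22619 + R = 22619 - 283842374/76681365 = 1734171952561/76681365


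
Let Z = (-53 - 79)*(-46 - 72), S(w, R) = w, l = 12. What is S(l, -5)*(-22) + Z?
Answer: 15312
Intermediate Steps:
Z = 15576 (Z = -132*(-118) = 15576)
S(l, -5)*(-22) + Z = 12*(-22) + 15576 = -264 + 15576 = 15312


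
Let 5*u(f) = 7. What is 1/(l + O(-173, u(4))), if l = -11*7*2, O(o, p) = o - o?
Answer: -1/154 ≈ -0.0064935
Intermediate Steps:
u(f) = 7/5 (u(f) = (⅕)*7 = 7/5)
O(o, p) = 0
l = -154 (l = -77*2 = -154)
1/(l + O(-173, u(4))) = 1/(-154 + 0) = 1/(-154) = -1/154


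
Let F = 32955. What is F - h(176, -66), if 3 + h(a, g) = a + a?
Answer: 32606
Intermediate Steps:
h(a, g) = -3 + 2*a (h(a, g) = -3 + (a + a) = -3 + 2*a)
F - h(176, -66) = 32955 - (-3 + 2*176) = 32955 - (-3 + 352) = 32955 - 1*349 = 32955 - 349 = 32606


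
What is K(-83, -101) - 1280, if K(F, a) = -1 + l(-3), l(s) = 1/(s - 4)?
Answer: -8968/7 ≈ -1281.1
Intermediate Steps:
l(s) = 1/(-4 + s)
K(F, a) = -8/7 (K(F, a) = -1 + 1/(-4 - 3) = -1 + 1/(-7) = -1 - ⅐ = -8/7)
K(-83, -101) - 1280 = -8/7 - 1280 = -8968/7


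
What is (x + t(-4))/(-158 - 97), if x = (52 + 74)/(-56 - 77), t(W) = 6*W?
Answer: 158/1615 ≈ 0.097833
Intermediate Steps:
x = -18/19 (x = 126/(-133) = 126*(-1/133) = -18/19 ≈ -0.94737)
(x + t(-4))/(-158 - 97) = (-18/19 + 6*(-4))/(-158 - 97) = (-18/19 - 24)/(-255) = -474/19*(-1/255) = 158/1615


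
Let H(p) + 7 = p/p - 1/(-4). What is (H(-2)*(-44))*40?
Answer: 10120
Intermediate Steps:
H(p) = -23/4 (H(p) = -7 + (p/p - 1/(-4)) = -7 + (1 - 1*(-1/4)) = -7 + (1 + 1/4) = -7 + 5/4 = -23/4)
(H(-2)*(-44))*40 = -23/4*(-44)*40 = 253*40 = 10120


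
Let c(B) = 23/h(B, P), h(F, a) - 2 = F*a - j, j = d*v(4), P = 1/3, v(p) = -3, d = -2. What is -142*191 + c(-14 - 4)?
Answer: -271243/10 ≈ -27124.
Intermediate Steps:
P = ⅓ ≈ 0.33333
j = 6 (j = -2*(-3) = 6)
h(F, a) = -4 + F*a (h(F, a) = 2 + (F*a - 1*6) = 2 + (F*a - 6) = 2 + (-6 + F*a) = -4 + F*a)
c(B) = 23/(-4 + B/3) (c(B) = 23/(-4 + B*(⅓)) = 23/(-4 + B/3))
-142*191 + c(-14 - 4) = -142*191 + 69/(-12 + (-14 - 4)) = -27122 + 69/(-12 - 18) = -27122 + 69/(-30) = -27122 + 69*(-1/30) = -27122 - 23/10 = -271243/10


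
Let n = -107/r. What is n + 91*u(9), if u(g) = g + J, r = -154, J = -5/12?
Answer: 722363/924 ≈ 781.78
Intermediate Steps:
J = -5/12 (J = -5*1/12 = -5/12 ≈ -0.41667)
u(g) = -5/12 + g (u(g) = g - 5/12 = -5/12 + g)
n = 107/154 (n = -107/(-154) = -107*(-1/154) = 107/154 ≈ 0.69481)
n + 91*u(9) = 107/154 + 91*(-5/12 + 9) = 107/154 + 91*(103/12) = 107/154 + 9373/12 = 722363/924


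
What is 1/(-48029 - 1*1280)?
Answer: -1/49309 ≈ -2.0280e-5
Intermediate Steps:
1/(-48029 - 1*1280) = 1/(-48029 - 1280) = 1/(-49309) = -1/49309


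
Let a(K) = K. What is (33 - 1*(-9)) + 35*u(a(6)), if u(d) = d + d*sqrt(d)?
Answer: 252 + 210*sqrt(6) ≈ 766.39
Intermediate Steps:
u(d) = d + d**(3/2)
(33 - 1*(-9)) + 35*u(a(6)) = (33 - 1*(-9)) + 35*(6 + 6**(3/2)) = (33 + 9) + 35*(6 + 6*sqrt(6)) = 42 + (210 + 210*sqrt(6)) = 252 + 210*sqrt(6)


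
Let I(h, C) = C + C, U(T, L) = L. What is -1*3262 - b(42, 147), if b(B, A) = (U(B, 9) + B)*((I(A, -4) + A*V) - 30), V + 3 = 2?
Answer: 6173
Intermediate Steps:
V = -1 (V = -3 + 2 = -1)
I(h, C) = 2*C
b(B, A) = (-38 - A)*(9 + B) (b(B, A) = (9 + B)*((2*(-4) + A*(-1)) - 30) = (9 + B)*((-8 - A) - 30) = (9 + B)*(-38 - A) = (-38 - A)*(9 + B))
-1*3262 - b(42, 147) = -1*3262 - (-342 - 38*42 - 9*147 - 1*147*42) = -3262 - (-342 - 1596 - 1323 - 6174) = -3262 - 1*(-9435) = -3262 + 9435 = 6173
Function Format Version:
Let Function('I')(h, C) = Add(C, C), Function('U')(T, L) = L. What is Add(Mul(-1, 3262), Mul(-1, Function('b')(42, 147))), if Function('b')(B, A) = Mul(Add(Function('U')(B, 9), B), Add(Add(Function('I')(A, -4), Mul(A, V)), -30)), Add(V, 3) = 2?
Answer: 6173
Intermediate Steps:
V = -1 (V = Add(-3, 2) = -1)
Function('I')(h, C) = Mul(2, C)
Function('b')(B, A) = Mul(Add(-38, Mul(-1, A)), Add(9, B)) (Function('b')(B, A) = Mul(Add(9, B), Add(Add(Mul(2, -4), Mul(A, -1)), -30)) = Mul(Add(9, B), Add(Add(-8, Mul(-1, A)), -30)) = Mul(Add(9, B), Add(-38, Mul(-1, A))) = Mul(Add(-38, Mul(-1, A)), Add(9, B)))
Add(Mul(-1, 3262), Mul(-1, Function('b')(42, 147))) = Add(Mul(-1, 3262), Mul(-1, Add(-342, Mul(-38, 42), Mul(-9, 147), Mul(-1, 147, 42)))) = Add(-3262, Mul(-1, Add(-342, -1596, -1323, -6174))) = Add(-3262, Mul(-1, -9435)) = Add(-3262, 9435) = 6173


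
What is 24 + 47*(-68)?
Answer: -3172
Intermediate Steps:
24 + 47*(-68) = 24 - 3196 = -3172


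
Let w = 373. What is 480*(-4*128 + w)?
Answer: -66720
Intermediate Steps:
480*(-4*128 + w) = 480*(-4*128 + 373) = 480*(-512 + 373) = 480*(-139) = -66720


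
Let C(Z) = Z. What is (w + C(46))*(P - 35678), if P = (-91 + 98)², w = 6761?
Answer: -242526603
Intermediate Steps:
P = 49 (P = 7² = 49)
(w + C(46))*(P - 35678) = (6761 + 46)*(49 - 35678) = 6807*(-35629) = -242526603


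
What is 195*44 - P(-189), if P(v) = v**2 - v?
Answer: -27330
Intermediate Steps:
195*44 - P(-189) = 195*44 - (-189)*(-1 - 189) = 8580 - (-189)*(-190) = 8580 - 1*35910 = 8580 - 35910 = -27330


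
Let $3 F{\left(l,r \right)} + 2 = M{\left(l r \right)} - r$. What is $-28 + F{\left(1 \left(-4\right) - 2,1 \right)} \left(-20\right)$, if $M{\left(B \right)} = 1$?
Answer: $- \frac{44}{3} \approx -14.667$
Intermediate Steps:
$F{\left(l,r \right)} = - \frac{1}{3} - \frac{r}{3}$ ($F{\left(l,r \right)} = - \frac{2}{3} + \frac{1 - r}{3} = - \frac{2}{3} - \left(- \frac{1}{3} + \frac{r}{3}\right) = - \frac{1}{3} - \frac{r}{3}$)
$-28 + F{\left(1 \left(-4\right) - 2,1 \right)} \left(-20\right) = -28 + \left(- \frac{1}{3} - \frac{1}{3}\right) \left(-20\right) = -28 - - \frac{40}{3} = -28 + \frac{40}{3} = - \frac{44}{3}$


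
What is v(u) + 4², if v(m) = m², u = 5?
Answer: 41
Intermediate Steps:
v(u) + 4² = 5² + 4² = 25 + 16 = 41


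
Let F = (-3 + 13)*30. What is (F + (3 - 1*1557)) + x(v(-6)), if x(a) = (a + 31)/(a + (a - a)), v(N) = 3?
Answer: -3728/3 ≈ -1242.7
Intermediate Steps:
F = 300 (F = 10*30 = 300)
x(a) = (31 + a)/a (x(a) = (31 + a)/(a + 0) = (31 + a)/a)
(F + (3 - 1*1557)) + x(v(-6)) = (300 + (3 - 1*1557)) + (31 + 3)/3 = (300 + (3 - 1557)) + (⅓)*34 = (300 - 1554) + 34/3 = -1254 + 34/3 = -3728/3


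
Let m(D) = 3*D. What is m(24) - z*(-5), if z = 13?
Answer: 137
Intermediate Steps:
m(24) - z*(-5) = 3*24 - 13*(-5) = 72 - 1*(-65) = 72 + 65 = 137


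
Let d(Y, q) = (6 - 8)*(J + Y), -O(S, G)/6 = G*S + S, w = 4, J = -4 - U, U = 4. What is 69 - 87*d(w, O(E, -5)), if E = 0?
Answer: -627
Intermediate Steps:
J = -8 (J = -4 - 1*4 = -4 - 4 = -8)
O(S, G) = -6*S - 6*G*S (O(S, G) = -6*(G*S + S) = -6*(S + G*S) = -6*S - 6*G*S)
d(Y, q) = 16 - 2*Y (d(Y, q) = (6 - 8)*(-8 + Y) = -2*(-8 + Y) = 16 - 2*Y)
69 - 87*d(w, O(E, -5)) = 69 - 87*(16 - 2*4) = 69 - 87*(16 - 8) = 69 - 87*8 = 69 - 696 = -627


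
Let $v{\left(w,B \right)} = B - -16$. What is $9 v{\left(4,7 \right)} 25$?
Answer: $5175$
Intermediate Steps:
$v{\left(w,B \right)} = 16 + B$ ($v{\left(w,B \right)} = B + 16 = 16 + B$)
$9 v{\left(4,7 \right)} 25 = 9 \left(16 + 7\right) 25 = 9 \cdot 23 \cdot 25 = 207 \cdot 25 = 5175$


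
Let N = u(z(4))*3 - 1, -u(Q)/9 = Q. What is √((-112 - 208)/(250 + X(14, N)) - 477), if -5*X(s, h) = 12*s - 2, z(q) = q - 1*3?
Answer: I*√35139757/271 ≈ 21.874*I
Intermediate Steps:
z(q) = -3 + q (z(q) = q - 3 = -3 + q)
u(Q) = -9*Q
N = -28 (N = -9*(-3 + 4)*3 - 1 = -9*1*3 - 1 = -9*3 - 1 = -27 - 1 = -28)
X(s, h) = ⅖ - 12*s/5 (X(s, h) = -(12*s - 2)/5 = -(-2 + 12*s)/5 = ⅖ - 12*s/5)
√((-112 - 208)/(250 + X(14, N)) - 477) = √((-112 - 208)/(250 + (⅖ - 12/5*14)) - 477) = √(-320/(250 + (⅖ - 168/5)) - 477) = √(-320/(250 - 166/5) - 477) = √(-320/1084/5 - 477) = √(-320*5/1084 - 477) = √(-400/271 - 477) = √(-129667/271) = I*√35139757/271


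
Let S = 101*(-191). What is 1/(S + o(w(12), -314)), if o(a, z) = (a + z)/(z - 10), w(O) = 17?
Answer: -12/231481 ≈ -5.1840e-5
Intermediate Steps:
S = -19291
o(a, z) = (a + z)/(-10 + z)
1/(S + o(w(12), -314)) = 1/(-19291 + (17 - 314)/(-10 - 314)) = 1/(-19291 - 297/(-324)) = 1/(-19291 - 1/324*(-297)) = 1/(-19291 + 11/12) = 1/(-231481/12) = -12/231481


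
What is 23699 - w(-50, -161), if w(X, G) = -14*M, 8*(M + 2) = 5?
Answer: 94719/4 ≈ 23680.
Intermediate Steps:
M = -11/8 (M = -2 + (⅛)*5 = -2 + 5/8 = -11/8 ≈ -1.3750)
w(X, G) = 77/4 (w(X, G) = -14*(-11/8) = 77/4)
23699 - w(-50, -161) = 23699 - 1*77/4 = 23699 - 77/4 = 94719/4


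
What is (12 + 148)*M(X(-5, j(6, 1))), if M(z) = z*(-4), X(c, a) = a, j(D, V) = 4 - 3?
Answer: -640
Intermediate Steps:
j(D, V) = 1
M(z) = -4*z
(12 + 148)*M(X(-5, j(6, 1))) = (12 + 148)*(-4*1) = 160*(-4) = -640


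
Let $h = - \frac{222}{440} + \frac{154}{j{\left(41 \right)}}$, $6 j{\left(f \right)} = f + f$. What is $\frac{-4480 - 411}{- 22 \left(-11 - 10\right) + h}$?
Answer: $- \frac{44116820}{4264329} \approx -10.346$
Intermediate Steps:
$j{\left(f \right)} = \frac{f}{3}$ ($j{\left(f \right)} = \frac{f + f}{6} = \frac{2 f}{6} = \frac{f}{3}$)
$h = \frac{97089}{9020}$ ($h = - \frac{222}{440} + \frac{154}{\frac{1}{3} \cdot 41} = \left(-222\right) \frac{1}{440} + \frac{154}{\frac{41}{3}} = - \frac{111}{220} + 154 \cdot \frac{3}{41} = - \frac{111}{220} + \frac{462}{41} = \frac{97089}{9020} \approx 10.764$)
$\frac{-4480 - 411}{- 22 \left(-11 - 10\right) + h} = \frac{-4480 - 411}{- 22 \left(-11 - 10\right) + \frac{97089}{9020}} = - \frac{4891}{\left(-22\right) \left(-21\right) + \frac{97089}{9020}} = - \frac{4891}{462 + \frac{97089}{9020}} = - \frac{4891}{\frac{4264329}{9020}} = \left(-4891\right) \frac{9020}{4264329} = - \frac{44116820}{4264329}$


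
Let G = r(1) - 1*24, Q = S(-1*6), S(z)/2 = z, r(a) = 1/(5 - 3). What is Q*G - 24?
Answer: 258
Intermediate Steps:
r(a) = 1/2
S(z) = 2*z
Q = -12 (Q = 2*(-1*6) = 2*(-6) = -12)
G = -47/2 (G = 1/2 - 1*24 = 1/2 - 24 = -47/2 ≈ -23.500)
Q*G - 24 = -12*(-47/2) - 24 = 282 - 24 = 258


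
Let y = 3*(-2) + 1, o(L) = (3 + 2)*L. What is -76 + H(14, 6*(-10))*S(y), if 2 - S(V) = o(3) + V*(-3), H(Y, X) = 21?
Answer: -664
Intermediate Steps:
o(L) = 5*L
y = -5 (y = -6 + 1 = -5)
S(V) = -13 + 3*V (S(V) = 2 - (5*3 + V*(-3)) = 2 - (15 - 3*V) = 2 + (-15 + 3*V) = -13 + 3*V)
-76 + H(14, 6*(-10))*S(y) = -76 + 21*(-13 + 3*(-5)) = -76 + 21*(-13 - 15) = -76 + 21*(-28) = -76 - 588 = -664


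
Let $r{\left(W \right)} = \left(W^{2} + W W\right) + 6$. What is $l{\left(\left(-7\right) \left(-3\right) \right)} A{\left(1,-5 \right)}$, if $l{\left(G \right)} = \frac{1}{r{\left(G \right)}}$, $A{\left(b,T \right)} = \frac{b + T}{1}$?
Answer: $- \frac{1}{222} \approx -0.0045045$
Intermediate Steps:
$r{\left(W \right)} = 6 + 2 W^{2}$ ($r{\left(W \right)} = \left(W^{2} + W^{2}\right) + 6 = 2 W^{2} + 6 = 6 + 2 W^{2}$)
$A{\left(b,T \right)} = T + b$ ($A{\left(b,T \right)} = \left(T + b\right) 1 = T + b$)
$l{\left(G \right)} = \frac{1}{6 + 2 G^{2}}$
$l{\left(\left(-7\right) \left(-3\right) \right)} A{\left(1,-5 \right)} = \frac{1}{2 \left(3 + \left(\left(-7\right) \left(-3\right)\right)^{2}\right)} \left(-5 + 1\right) = \frac{1}{2 \left(3 + 21^{2}\right)} \left(-4\right) = \frac{1}{2 \left(3 + 441\right)} \left(-4\right) = \frac{1}{2 \cdot 444} \left(-4\right) = \frac{1}{2} \cdot \frac{1}{444} \left(-4\right) = \frac{1}{888} \left(-4\right) = - \frac{1}{222}$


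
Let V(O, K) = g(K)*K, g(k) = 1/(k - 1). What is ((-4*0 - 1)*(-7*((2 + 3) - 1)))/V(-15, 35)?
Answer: 136/5 ≈ 27.200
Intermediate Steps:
g(k) = 1/(-1 + k)
V(O, K) = K/(-1 + K)
((-4*0 - 1)*(-7*((2 + 3) - 1)))/V(-15, 35) = ((-4*0 - 1)*(-7*((2 + 3) - 1)))/((35/(-1 + 35))) = ((0 - 1)*(-7*(5 - 1)))/((35/34)) = (-(-7)*4)/((35*(1/34))) = (-1*(-28))/(35/34) = 28*(34/35) = 136/5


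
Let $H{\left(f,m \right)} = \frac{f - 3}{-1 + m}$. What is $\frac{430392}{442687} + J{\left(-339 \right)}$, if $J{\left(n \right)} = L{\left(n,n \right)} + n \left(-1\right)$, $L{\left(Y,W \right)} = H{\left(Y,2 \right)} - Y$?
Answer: $\frac{149173224}{442687} \approx 336.97$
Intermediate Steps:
$H{\left(f,m \right)} = \frac{-3 + f}{-1 + m}$
$L{\left(Y,W \right)} = -3$ ($L{\left(Y,W \right)} = \frac{-3 + Y}{-1 + 2} - Y = \frac{-3 + Y}{1} - Y = 1 \left(-3 + Y\right) - Y = \left(-3 + Y\right) - Y = -3$)
$J{\left(n \right)} = -3 - n$ ($J{\left(n \right)} = -3 + n \left(-1\right) = -3 - n$)
$\frac{430392}{442687} + J{\left(-339 \right)} = \frac{430392}{442687} - -336 = 430392 \cdot \frac{1}{442687} + \left(-3 + 339\right) = \frac{430392}{442687} + 336 = \frac{149173224}{442687}$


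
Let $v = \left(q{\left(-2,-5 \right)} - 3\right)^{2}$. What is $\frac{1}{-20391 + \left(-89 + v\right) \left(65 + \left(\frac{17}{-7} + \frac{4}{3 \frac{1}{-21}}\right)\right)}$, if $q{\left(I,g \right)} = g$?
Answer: $- \frac{7}{148787} \approx -4.7047 \cdot 10^{-5}$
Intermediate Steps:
$v = 64$ ($v = \left(-5 - 3\right)^{2} = \left(-8\right)^{2} = 64$)
$\frac{1}{-20391 + \left(-89 + v\right) \left(65 + \left(\frac{17}{-7} + \frac{4}{3 \frac{1}{-21}}\right)\right)} = \frac{1}{-20391 + \left(-89 + 64\right) \left(65 + \left(\frac{17}{-7} + \frac{4}{3 \frac{1}{-21}}\right)\right)} = \frac{1}{-20391 - 25 \left(65 + \left(17 \left(- \frac{1}{7}\right) + \frac{4}{3 \left(- \frac{1}{21}\right)}\right)\right)} = \frac{1}{-20391 - 25 \left(65 + \left(- \frac{17}{7} + \frac{4}{- \frac{1}{7}}\right)\right)} = \frac{1}{-20391 - 25 \left(65 + \left(- \frac{17}{7} + 4 \left(-7\right)\right)\right)} = \frac{1}{-20391 - 25 \left(65 - \frac{213}{7}\right)} = \frac{1}{-20391 - \frac{6050}{7}} = \frac{1}{- \frac{148787}{7}} = - \frac{7}{148787}$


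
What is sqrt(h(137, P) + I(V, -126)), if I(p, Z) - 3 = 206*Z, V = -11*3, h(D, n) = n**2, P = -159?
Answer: 4*I*sqrt(42) ≈ 25.923*I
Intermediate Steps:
V = -33
I(p, Z) = 3 + 206*Z
sqrt(h(137, P) + I(V, -126)) = sqrt((-159)**2 + (3 + 206*(-126))) = sqrt(25281 + (3 - 25956)) = sqrt(25281 - 25953) = sqrt(-672) = 4*I*sqrt(42)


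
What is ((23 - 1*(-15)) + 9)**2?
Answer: 2209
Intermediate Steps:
((23 - 1*(-15)) + 9)**2 = ((23 + 15) + 9)**2 = (38 + 9)**2 = 47**2 = 2209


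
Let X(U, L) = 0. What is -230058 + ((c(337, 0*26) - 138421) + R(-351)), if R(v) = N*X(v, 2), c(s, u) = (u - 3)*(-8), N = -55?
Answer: -368455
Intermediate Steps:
c(s, u) = 24 - 8*u (c(s, u) = (-3 + u)*(-8) = 24 - 8*u)
R(v) = 0 (R(v) = -55*0 = 0)
-230058 + ((c(337, 0*26) - 138421) + R(-351)) = -230058 + (((24 - 0*26) - 138421) + 0) = -230058 + (((24 - 8*0) - 138421) + 0) = -230058 + (((24 + 0) - 138421) + 0) = -230058 + ((24 - 138421) + 0) = -230058 + (-138397 + 0) = -230058 - 138397 = -368455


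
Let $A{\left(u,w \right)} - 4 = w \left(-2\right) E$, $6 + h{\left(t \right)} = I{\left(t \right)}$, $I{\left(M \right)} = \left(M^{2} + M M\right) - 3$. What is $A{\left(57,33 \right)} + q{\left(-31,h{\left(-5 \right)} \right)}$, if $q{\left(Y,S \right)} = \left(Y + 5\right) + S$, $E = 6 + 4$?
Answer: $-641$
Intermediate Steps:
$I{\left(M \right)} = -3 + 2 M^{2}$ ($I{\left(M \right)} = \left(M^{2} + M^{2}\right) - 3 = 2 M^{2} - 3 = -3 + 2 M^{2}$)
$h{\left(t \right)} = -9 + 2 t^{2}$ ($h{\left(t \right)} = -6 + \left(-3 + 2 t^{2}\right) = -9 + 2 t^{2}$)
$E = 10$
$q{\left(Y,S \right)} = 5 + S + Y$ ($q{\left(Y,S \right)} = \left(5 + Y\right) + S = 5 + S + Y$)
$A{\left(u,w \right)} = 4 - 20 w$ ($A{\left(u,w \right)} = 4 + w \left(-2\right) 10 = 4 + - 2 w 10 = 4 - 20 w$)
$A{\left(57,33 \right)} + q{\left(-31,h{\left(-5 \right)} \right)} = \left(4 - 660\right) - \left(35 - 50\right) = \left(4 - 660\right) + \left(5 + \left(-9 + 2 \cdot 25\right) - 31\right) = -656 + \left(5 + \left(-9 + 50\right) - 31\right) = -656 + \left(5 + 41 - 31\right) = -656 + 15 = -641$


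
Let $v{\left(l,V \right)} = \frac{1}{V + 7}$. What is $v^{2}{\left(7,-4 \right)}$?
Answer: $\frac{1}{9} \approx 0.11111$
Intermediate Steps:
$v{\left(l,V \right)} = \frac{1}{7 + V}$
$v^{2}{\left(7,-4 \right)} = \left(\frac{1}{7 - 4}\right)^{2} = \left(\frac{1}{3}\right)^{2} = \frac{1}{9}$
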